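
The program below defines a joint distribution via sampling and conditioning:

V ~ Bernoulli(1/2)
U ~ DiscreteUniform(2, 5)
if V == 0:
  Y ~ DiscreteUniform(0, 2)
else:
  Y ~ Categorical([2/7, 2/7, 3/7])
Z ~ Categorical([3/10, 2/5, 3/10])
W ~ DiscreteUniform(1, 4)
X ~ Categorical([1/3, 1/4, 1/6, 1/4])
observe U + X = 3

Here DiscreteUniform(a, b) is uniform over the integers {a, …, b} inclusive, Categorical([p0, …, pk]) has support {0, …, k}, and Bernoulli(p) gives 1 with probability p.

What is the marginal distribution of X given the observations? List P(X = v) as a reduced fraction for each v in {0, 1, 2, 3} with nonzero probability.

P(X=0) = 4/7, P(X=1) = 3/7

Enumerate traces; 144 have nonzero weight after conditioning:
  (V=0, U=2, Y=0, Z=0, W=1, X=1) weight 1/1280
  (V=0, U=2, Y=0, Z=0, W=2, X=1) weight 1/1280
  (V=0, U=2, Y=0, Z=0, W=3, X=1) weight 1/1280
  (V=0, U=2, Y=0, Z=0, W=4, X=1) weight 1/1280
  (V=0, U=2, Y=0, Z=1, W=1, X=1) weight 1/960
  (V=0, U=2, Y=0, Z=1, W=2, X=1) weight 1/960
  (V=0, U=2, Y=0, Z=1, W=3, X=1) weight 1/960
  (V=0, U=2, Y=0, Z=1, W=4, X=1) weight 1/960
  (V=0, U=3, Y=0, Z=0, W=1, X=0) weight 1/960
  … 135 more
Group by X:
  weight(X=0) = 1/12
  weight(X=1) = 1/16
Total weight = 1/12 + 1/16 = 7/48
P(X=0 | obs) = 1/12 / 7/48 = 4/7
P(X=1 | obs) = 1/16 / 7/48 = 3/7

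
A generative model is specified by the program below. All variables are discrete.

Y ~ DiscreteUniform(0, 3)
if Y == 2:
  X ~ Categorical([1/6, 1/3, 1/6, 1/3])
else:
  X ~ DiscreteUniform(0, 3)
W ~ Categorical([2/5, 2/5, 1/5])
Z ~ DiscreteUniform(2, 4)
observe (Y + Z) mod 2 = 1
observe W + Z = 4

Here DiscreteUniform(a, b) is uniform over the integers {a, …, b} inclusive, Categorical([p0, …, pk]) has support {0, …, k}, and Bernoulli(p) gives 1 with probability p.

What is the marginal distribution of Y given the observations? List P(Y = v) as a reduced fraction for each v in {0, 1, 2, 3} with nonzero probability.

P(Y=0) = 1/5, P(Y=1) = 3/10, P(Y=2) = 1/5, P(Y=3) = 3/10

Enumerate traces; 24 have nonzero weight after conditioning:
  (Y=0, X=0, W=1, Z=3) weight 1/120
  (Y=0, X=1, W=1, Z=3) weight 1/120
  (Y=0, X=2, W=1, Z=3) weight 1/120
  (Y=0, X=3, W=1, Z=3) weight 1/120
  (Y=1, X=0, W=0, Z=4) weight 1/120
  (Y=1, X=0, W=2, Z=2) weight 1/240
  (Y=1, X=1, W=0, Z=4) weight 1/120
  (Y=1, X=1, W=2, Z=2) weight 1/240
  (Y=2, X=0, W=1, Z=3) weight 1/180
  (Y=3, X=0, W=0, Z=4) weight 1/120
  … 14 more
Group by Y:
  weight(Y=0) = 1/30
  weight(Y=1) = 1/20
  weight(Y=2) = 1/30
  weight(Y=3) = 1/20
Total weight = 1/30 + 1/20 + 1/30 + 1/20 = 1/6
P(Y=0 | obs) = 1/30 / 1/6 = 1/5
P(Y=1 | obs) = 1/20 / 1/6 = 3/10
P(Y=2 | obs) = 1/30 / 1/6 = 1/5
P(Y=3 | obs) = 1/20 / 1/6 = 3/10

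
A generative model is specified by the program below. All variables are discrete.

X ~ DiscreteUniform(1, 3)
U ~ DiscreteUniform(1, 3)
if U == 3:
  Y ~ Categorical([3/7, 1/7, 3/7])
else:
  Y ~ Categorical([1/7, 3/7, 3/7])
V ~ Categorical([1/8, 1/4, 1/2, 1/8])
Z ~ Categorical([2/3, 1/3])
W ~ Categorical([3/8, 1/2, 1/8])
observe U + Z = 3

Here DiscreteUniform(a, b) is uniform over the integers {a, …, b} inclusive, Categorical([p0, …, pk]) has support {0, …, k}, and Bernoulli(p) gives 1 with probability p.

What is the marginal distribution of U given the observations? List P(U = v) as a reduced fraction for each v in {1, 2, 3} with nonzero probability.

Enumerate traces; 216 have nonzero weight after conditioning:
  (X=1, U=2, Y=0, V=0, Z=1, W=0) weight 1/4032
  (X=1, U=2, Y=0, V=0, Z=1, W=1) weight 1/3024
  (X=1, U=2, Y=0, V=0, Z=1, W=2) weight 1/12096
  (X=1, U=2, Y=0, V=1, Z=1, W=0) weight 1/2016
  (X=1, U=2, Y=0, V=1, Z=1, W=1) weight 1/1512
  (X=1, U=2, Y=0, V=1, Z=1, W=2) weight 1/6048
  (X=1, U=2, Y=0, V=2, Z=1, W=0) weight 1/1008
  (X=1, U=2, Y=0, V=2, Z=1, W=1) weight 1/756
  (X=1, U=3, Y=0, V=0, Z=0, W=0) weight 1/672
  … 207 more
Group by U:
  weight(U=2) = 1/9
  weight(U=3) = 2/9
Total weight = 1/9 + 2/9 = 1/3
P(U=2 | obs) = 1/9 / 1/3 = 1/3
P(U=3 | obs) = 2/9 / 1/3 = 2/3

P(U=2) = 1/3, P(U=3) = 2/3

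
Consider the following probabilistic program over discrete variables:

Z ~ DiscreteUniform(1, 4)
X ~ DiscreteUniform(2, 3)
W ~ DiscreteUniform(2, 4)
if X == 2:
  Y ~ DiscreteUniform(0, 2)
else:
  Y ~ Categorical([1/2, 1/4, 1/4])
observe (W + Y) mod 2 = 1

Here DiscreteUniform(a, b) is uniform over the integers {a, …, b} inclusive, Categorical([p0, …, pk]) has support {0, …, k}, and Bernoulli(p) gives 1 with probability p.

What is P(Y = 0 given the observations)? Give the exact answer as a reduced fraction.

P(Y = 0 | obs) = 10/31

Enumerate traces; 32 have nonzero weight after conditioning:
  (Z=1, X=2, W=2, Y=1) weight 1/72
  (Z=1, X=2, W=3, Y=0) weight 1/72
  (Z=1, X=2, W=3, Y=2) weight 1/72
  (Z=1, X=2, W=4, Y=1) weight 1/72
  (Z=1, X=3, W=2, Y=1) weight 1/96
  (Z=1, X=3, W=3, Y=0) weight 1/48
  (Z=1, X=3, W=3, Y=2) weight 1/96
  (Z=1, X=3, W=4, Y=1) weight 1/96
  … 24 more
Group by Y:
  weight(Y=0) = 5/36
  weight(Y=1) = 7/36
  weight(Y=2) = 7/72
Total weight = 5/36 + 7/36 + 7/72 = 31/72
P(Y=0 | obs) = 5/36 / 31/72 = 10/31
P(Y=1 | obs) = 7/36 / 31/72 = 14/31
P(Y=2 | obs) = 7/72 / 31/72 = 7/31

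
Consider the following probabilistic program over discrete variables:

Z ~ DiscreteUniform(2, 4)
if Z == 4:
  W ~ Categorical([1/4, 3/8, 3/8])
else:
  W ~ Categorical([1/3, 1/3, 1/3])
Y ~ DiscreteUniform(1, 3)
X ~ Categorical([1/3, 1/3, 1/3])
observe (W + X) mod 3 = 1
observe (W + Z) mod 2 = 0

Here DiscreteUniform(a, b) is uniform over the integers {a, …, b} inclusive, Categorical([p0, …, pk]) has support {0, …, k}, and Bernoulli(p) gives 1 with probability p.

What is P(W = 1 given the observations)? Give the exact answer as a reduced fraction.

P(W = 1 | obs) = 8/39

Enumerate traces; 15 have nonzero weight after conditioning:
  (Z=2, W=0, Y=1, X=1) weight 1/81
  (Z=2, W=0, Y=2, X=1) weight 1/81
  (Z=2, W=0, Y=3, X=1) weight 1/81
  (Z=2, W=2, Y=1, X=2) weight 1/81
  (Z=2, W=2, Y=2, X=2) weight 1/81
  (Z=2, W=2, Y=3, X=2) weight 1/81
  (Z=3, W=1, Y=1, X=0) weight 1/81
  (Z=3, W=1, Y=2, X=0) weight 1/81
  … 7 more
Group by W:
  weight(W=0) = 7/108
  weight(W=1) = 1/27
  weight(W=2) = 17/216
Total weight = 7/108 + 1/27 + 17/216 = 13/72
P(W=0 | obs) = 7/108 / 13/72 = 14/39
P(W=1 | obs) = 1/27 / 13/72 = 8/39
P(W=2 | obs) = 17/216 / 13/72 = 17/39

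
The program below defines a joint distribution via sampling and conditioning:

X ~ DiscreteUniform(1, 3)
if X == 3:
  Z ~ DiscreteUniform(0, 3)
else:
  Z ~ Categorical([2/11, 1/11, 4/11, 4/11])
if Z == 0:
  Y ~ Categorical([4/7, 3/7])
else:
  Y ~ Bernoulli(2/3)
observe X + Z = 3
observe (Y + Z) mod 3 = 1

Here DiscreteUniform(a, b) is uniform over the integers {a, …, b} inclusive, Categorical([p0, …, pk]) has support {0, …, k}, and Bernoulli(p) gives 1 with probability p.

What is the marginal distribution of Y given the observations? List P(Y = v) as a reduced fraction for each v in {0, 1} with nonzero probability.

Enumerate traces; 2 have nonzero weight after conditioning:
  (X=2, Z=1, Y=0) weight 1/99
  (X=3, Z=0, Y=1) weight 1/28
Group by Y:
  weight(Y=0) = 1/99
  weight(Y=1) = 1/28
Total weight = 1/99 + 1/28 = 127/2772
P(Y=0 | obs) = 1/99 / 127/2772 = 28/127
P(Y=1 | obs) = 1/28 / 127/2772 = 99/127

P(Y=0) = 28/127, P(Y=1) = 99/127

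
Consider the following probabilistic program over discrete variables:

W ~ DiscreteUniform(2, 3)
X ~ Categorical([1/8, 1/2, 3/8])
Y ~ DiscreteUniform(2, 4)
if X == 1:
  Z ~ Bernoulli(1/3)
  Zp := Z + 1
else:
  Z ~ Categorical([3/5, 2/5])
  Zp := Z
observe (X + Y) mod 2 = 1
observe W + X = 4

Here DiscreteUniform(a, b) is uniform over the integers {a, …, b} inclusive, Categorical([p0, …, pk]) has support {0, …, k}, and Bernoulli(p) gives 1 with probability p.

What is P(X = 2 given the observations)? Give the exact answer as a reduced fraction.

Enumerate traces; 6 have nonzero weight after conditioning:
  (W=2, X=2, Y=3, Z=0) weight 3/80
  (W=2, X=2, Y=3, Z=1) weight 1/40
  (W=3, X=1, Y=2, Z=0) weight 1/18
  (W=3, X=1, Y=2, Z=1) weight 1/36
  (W=3, X=1, Y=4, Z=0) weight 1/18
  (W=3, X=1, Y=4, Z=1) weight 1/36
Group by X:
  weight(X=1) = 1/6
  weight(X=2) = 1/16
Total weight = 1/6 + 1/16 = 11/48
P(X=1 | obs) = 1/6 / 11/48 = 8/11
P(X=2 | obs) = 1/16 / 11/48 = 3/11

P(X = 2 | obs) = 3/11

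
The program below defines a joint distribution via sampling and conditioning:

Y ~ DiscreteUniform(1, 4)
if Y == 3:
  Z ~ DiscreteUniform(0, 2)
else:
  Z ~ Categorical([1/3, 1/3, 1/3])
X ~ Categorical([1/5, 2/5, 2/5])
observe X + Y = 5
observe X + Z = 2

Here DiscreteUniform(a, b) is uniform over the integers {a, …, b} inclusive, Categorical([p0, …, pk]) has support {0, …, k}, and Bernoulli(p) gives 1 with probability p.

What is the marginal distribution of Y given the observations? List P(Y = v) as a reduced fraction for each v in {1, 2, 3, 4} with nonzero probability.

P(Y=3) = 1/2, P(Y=4) = 1/2

Enumerate traces; 2 have nonzero weight after conditioning:
  (Y=3, Z=0, X=2) weight 1/30
  (Y=4, Z=1, X=1) weight 1/30
Group by Y:
  weight(Y=3) = 1/30
  weight(Y=4) = 1/30
Total weight = 1/30 + 1/30 = 1/15
P(Y=3 | obs) = 1/30 / 1/15 = 1/2
P(Y=4 | obs) = 1/30 / 1/15 = 1/2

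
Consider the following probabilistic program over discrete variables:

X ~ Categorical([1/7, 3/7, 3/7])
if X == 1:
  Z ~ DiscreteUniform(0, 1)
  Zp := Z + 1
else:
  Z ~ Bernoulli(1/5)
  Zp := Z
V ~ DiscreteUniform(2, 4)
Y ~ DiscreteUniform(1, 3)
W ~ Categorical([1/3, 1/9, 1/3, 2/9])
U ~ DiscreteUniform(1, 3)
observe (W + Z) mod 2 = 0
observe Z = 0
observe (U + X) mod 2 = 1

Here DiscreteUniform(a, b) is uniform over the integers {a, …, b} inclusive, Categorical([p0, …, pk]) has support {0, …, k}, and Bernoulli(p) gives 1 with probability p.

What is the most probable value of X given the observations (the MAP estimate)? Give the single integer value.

argmax_v P(X = v | obs) = 2

Enumerate traces; 90 have nonzero weight after conditioning:
  (X=0, Z=0, V=2, Y=1, W=0, U=1) weight 4/2835
  (X=0, Z=0, V=2, Y=1, W=0, U=3) weight 4/2835
  (X=0, Z=0, V=2, Y=1, W=2, U=1) weight 4/2835
  (X=0, Z=0, V=2, Y=1, W=2, U=3) weight 4/2835
  (X=0, Z=0, V=2, Y=2, W=0, U=1) weight 4/2835
  (X=0, Z=0, V=2, Y=2, W=0, U=3) weight 4/2835
  (X=0, Z=0, V=2, Y=2, W=2, U=1) weight 4/2835
  (X=0, Z=0, V=2, Y=2, W=2, U=3) weight 4/2835
  (X=1, Z=0, V=2, Y=1, W=0, U=2) weight 1/378
  (X=2, Z=0, V=2, Y=1, W=0, U=1) weight 4/945
  … 80 more
Group by X:
  weight(X=0) = 16/315
  weight(X=1) = 1/21
  weight(X=2) = 16/105
Total weight = 16/315 + 1/21 + 16/105 = 79/315
P(X=0 | obs) = 16/315 / 79/315 = 16/79
P(X=1 | obs) = 1/21 / 79/315 = 15/79
P(X=2 | obs) = 16/105 / 79/315 = 48/79
argmax = 2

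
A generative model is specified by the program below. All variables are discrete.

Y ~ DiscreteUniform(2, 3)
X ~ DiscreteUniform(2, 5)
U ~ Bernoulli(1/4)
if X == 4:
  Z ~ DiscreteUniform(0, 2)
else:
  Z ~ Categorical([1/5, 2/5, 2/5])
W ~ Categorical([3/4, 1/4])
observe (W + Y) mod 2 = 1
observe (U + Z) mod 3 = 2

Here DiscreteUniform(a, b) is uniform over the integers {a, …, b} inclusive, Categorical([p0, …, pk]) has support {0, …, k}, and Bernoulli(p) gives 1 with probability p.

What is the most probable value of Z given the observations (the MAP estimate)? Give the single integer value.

argmax_v P(Z = v | obs) = 2

Enumerate traces; 16 have nonzero weight after conditioning:
  (Y=2, X=2, U=0, Z=2, W=1) weight 3/320
  (Y=2, X=2, U=1, Z=1, W=1) weight 1/320
  (Y=2, X=3, U=0, Z=2, W=1) weight 3/320
  (Y=2, X=3, U=1, Z=1, W=1) weight 1/320
  (Y=2, X=4, U=0, Z=2, W=1) weight 1/128
  (Y=2, X=4, U=1, Z=1, W=1) weight 1/384
  (Y=2, X=5, U=0, Z=2, W=1) weight 3/320
  (Y=2, X=5, U=1, Z=1, W=1) weight 1/320
  … 8 more
Group by Z:
  weight(Z=1) = 23/480
  weight(Z=2) = 23/160
Total weight = 23/480 + 23/160 = 23/120
P(Z=1 | obs) = 23/480 / 23/120 = 1/4
P(Z=2 | obs) = 23/160 / 23/120 = 3/4
argmax = 2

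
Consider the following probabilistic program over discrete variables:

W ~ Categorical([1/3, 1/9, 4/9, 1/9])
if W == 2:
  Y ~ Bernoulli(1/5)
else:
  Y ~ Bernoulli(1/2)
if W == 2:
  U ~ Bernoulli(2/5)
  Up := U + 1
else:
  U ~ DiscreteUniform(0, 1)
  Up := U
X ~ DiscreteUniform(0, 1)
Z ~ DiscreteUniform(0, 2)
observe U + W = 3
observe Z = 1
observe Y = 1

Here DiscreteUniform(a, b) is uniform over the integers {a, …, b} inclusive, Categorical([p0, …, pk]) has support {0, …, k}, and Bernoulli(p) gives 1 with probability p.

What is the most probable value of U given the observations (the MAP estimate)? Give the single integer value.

argmax_v P(U = v | obs) = 1

Enumerate traces; 4 have nonzero weight after conditioning:
  (W=2, Y=1, U=1, X=0, Z=1) weight 4/675
  (W=2, Y=1, U=1, X=1, Z=1) weight 4/675
  (W=3, Y=1, U=0, X=0, Z=1) weight 1/216
  (W=3, Y=1, U=0, X=1, Z=1) weight 1/216
Group by U:
  weight(U=0) = 1/108
  weight(U=1) = 8/675
Total weight = 1/108 + 8/675 = 19/900
P(U=0 | obs) = 1/108 / 19/900 = 25/57
P(U=1 | obs) = 8/675 / 19/900 = 32/57
argmax = 1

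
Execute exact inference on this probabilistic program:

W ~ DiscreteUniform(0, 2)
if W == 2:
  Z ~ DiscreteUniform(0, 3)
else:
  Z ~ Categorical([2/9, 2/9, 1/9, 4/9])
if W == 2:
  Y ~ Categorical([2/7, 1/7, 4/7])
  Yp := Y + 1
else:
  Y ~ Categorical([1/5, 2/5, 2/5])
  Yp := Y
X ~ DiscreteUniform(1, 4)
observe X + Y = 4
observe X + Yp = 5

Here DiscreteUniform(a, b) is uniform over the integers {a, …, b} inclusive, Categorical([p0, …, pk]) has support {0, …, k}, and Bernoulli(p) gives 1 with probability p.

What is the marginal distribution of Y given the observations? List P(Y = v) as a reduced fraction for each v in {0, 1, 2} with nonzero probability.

P(Y=0) = 2/7, P(Y=1) = 1/7, P(Y=2) = 4/7

Enumerate traces; 12 have nonzero weight after conditioning:
  (W=2, Z=0, Y=0, X=4) weight 1/168
  (W=2, Z=0, Y=1, X=3) weight 1/336
  (W=2, Z=0, Y=2, X=2) weight 1/84
  (W=2, Z=1, Y=0, X=4) weight 1/168
  (W=2, Z=1, Y=1, X=3) weight 1/336
  (W=2, Z=1, Y=2, X=2) weight 1/84
  (W=2, Z=2, Y=0, X=4) weight 1/168
  (W=2, Z=2, Y=1, X=3) weight 1/336
  … 4 more
Group by Y:
  weight(Y=0) = 1/42
  weight(Y=1) = 1/84
  weight(Y=2) = 1/21
Total weight = 1/42 + 1/84 + 1/21 = 1/12
P(Y=0 | obs) = 1/42 / 1/12 = 2/7
P(Y=1 | obs) = 1/84 / 1/12 = 1/7
P(Y=2 | obs) = 1/21 / 1/12 = 4/7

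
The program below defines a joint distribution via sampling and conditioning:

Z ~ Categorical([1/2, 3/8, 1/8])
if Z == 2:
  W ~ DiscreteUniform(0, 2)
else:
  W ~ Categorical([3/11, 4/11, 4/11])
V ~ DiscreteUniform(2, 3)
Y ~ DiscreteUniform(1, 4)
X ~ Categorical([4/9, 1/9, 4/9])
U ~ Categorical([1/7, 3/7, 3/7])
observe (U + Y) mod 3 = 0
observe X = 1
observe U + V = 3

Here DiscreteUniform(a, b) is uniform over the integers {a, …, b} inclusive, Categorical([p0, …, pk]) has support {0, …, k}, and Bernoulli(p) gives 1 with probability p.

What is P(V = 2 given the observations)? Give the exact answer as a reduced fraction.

P(V = 2 | obs) = 3/4

Enumerate traces; 18 have nonzero weight after conditioning:
  (Z=0, W=0, V=2, Y=2, X=1, U=1) weight 1/1232
  (Z=0, W=0, V=3, Y=3, X=1, U=0) weight 1/3696
  (Z=0, W=1, V=2, Y=2, X=1, U=1) weight 1/924
  (Z=0, W=1, V=3, Y=3, X=1, U=0) weight 1/2772
  (Z=0, W=2, V=2, Y=2, X=1, U=1) weight 1/924
  (Z=0, W=2, V=3, Y=3, X=1, U=0) weight 1/2772
  (Z=1, W=0, V=2, Y=2, X=1, U=1) weight 3/4928
  (Z=1, W=0, V=3, Y=3, X=1, U=0) weight 1/4928
  … 10 more
Group by V:
  weight(V=2) = 1/168
  weight(V=3) = 1/504
Total weight = 1/168 + 1/504 = 1/126
P(V=2 | obs) = 1/168 / 1/126 = 3/4
P(V=3 | obs) = 1/504 / 1/126 = 1/4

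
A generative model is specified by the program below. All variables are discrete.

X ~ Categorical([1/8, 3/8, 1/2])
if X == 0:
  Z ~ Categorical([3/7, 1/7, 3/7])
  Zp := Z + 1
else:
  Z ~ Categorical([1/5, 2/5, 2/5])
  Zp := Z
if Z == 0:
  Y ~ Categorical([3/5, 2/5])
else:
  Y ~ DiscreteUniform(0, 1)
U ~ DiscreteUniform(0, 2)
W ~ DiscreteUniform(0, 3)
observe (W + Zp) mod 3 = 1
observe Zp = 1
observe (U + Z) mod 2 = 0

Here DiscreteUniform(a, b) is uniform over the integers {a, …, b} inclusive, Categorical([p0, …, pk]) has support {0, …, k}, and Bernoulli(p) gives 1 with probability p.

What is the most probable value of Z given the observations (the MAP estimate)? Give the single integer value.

Enumerate traces; 16 have nonzero weight after conditioning:
  (X=0, Z=0, Y=0, U=0, W=0) weight 3/1120
  (X=0, Z=0, Y=0, U=0, W=3) weight 3/1120
  (X=0, Z=0, Y=0, U=2, W=0) weight 3/1120
  (X=0, Z=0, Y=0, U=2, W=3) weight 3/1120
  (X=0, Z=0, Y=1, U=0, W=0) weight 1/560
  (X=0, Z=0, Y=1, U=0, W=3) weight 1/560
  (X=0, Z=0, Y=1, U=2, W=0) weight 1/560
  (X=0, Z=0, Y=1, U=2, W=3) weight 1/560
  (X=1, Z=1, Y=0, U=1, W=0) weight 1/160
  … 7 more
Group by Z:
  weight(Z=0) = 1/56
  weight(Z=1) = 7/120
Total weight = 1/56 + 7/120 = 8/105
P(Z=0 | obs) = 1/56 / 8/105 = 15/64
P(Z=1 | obs) = 7/120 / 8/105 = 49/64
argmax = 1

argmax_v P(Z = v | obs) = 1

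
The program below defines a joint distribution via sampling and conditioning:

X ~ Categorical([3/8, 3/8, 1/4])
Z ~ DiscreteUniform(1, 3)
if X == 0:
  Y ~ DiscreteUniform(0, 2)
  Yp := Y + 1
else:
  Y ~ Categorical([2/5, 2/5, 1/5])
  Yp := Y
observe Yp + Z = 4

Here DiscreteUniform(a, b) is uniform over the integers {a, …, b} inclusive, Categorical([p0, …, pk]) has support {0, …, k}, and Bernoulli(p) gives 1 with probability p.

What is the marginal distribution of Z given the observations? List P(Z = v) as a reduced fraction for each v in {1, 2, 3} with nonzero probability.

P(Z=1) = 1/6, P(Z=2) = 1/3, P(Z=3) = 1/2

Enumerate traces; 7 have nonzero weight after conditioning:
  (X=0, Z=1, Y=2) weight 1/24
  (X=0, Z=2, Y=1) weight 1/24
  (X=0, Z=3, Y=0) weight 1/24
  (X=1, Z=2, Y=2) weight 1/40
  (X=1, Z=3, Y=1) weight 1/20
  (X=2, Z=2, Y=2) weight 1/60
  (X=2, Z=3, Y=1) weight 1/30
Group by Z:
  weight(Z=1) = 1/24
  weight(Z=2) = 1/12
  weight(Z=3) = 1/8
Total weight = 1/24 + 1/12 + 1/8 = 1/4
P(Z=1 | obs) = 1/24 / 1/4 = 1/6
P(Z=2 | obs) = 1/12 / 1/4 = 1/3
P(Z=3 | obs) = 1/8 / 1/4 = 1/2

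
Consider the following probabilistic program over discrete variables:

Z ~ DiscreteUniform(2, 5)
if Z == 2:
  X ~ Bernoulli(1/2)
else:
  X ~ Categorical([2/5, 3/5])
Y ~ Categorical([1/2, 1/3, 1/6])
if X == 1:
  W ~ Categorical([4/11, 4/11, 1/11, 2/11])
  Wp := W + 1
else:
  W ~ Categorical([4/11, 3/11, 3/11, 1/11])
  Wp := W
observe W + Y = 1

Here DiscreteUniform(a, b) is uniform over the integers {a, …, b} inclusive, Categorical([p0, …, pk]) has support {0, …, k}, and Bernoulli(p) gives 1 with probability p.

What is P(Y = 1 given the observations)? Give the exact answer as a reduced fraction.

Enumerate traces; 16 have nonzero weight after conditioning:
  (Z=2, X=0, Y=0, W=1) weight 3/176
  (Z=2, X=0, Y=1, W=0) weight 1/66
  (Z=2, X=1, Y=0, W=1) weight 1/44
  (Z=2, X=1, Y=1, W=0) weight 1/66
  (Z=3, X=0, Y=0, W=1) weight 3/220
  (Z=3, X=0, Y=1, W=0) weight 2/165
  (Z=3, X=1, Y=0, W=1) weight 3/110
  (Z=3, X=1, Y=1, W=0) weight 1/55
  … 8 more
Group by Y:
  weight(Y=0) = 13/80
  weight(Y=1) = 4/33
Total weight = 13/80 + 4/33 = 749/2640
P(Y=0 | obs) = 13/80 / 749/2640 = 429/749
P(Y=1 | obs) = 4/33 / 749/2640 = 320/749

P(Y = 1 | obs) = 320/749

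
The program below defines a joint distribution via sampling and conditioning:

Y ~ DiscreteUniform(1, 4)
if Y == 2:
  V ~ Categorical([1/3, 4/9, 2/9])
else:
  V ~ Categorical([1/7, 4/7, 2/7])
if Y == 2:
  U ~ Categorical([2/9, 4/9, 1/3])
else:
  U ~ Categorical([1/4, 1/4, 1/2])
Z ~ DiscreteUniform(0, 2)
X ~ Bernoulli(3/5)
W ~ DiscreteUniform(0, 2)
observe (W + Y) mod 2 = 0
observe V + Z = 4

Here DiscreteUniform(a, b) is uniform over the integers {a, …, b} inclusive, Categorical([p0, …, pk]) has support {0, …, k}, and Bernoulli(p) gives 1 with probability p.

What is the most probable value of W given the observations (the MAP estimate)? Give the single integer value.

Enumerate traces; 36 have nonzero weight after conditioning:
  (Y=1, V=2, U=0, Z=2, X=0, W=1) weight 1/1260
  (Y=1, V=2, U=0, Z=2, X=1, W=1) weight 1/840
  (Y=1, V=2, U=1, Z=2, X=0, W=1) weight 1/1260
  (Y=1, V=2, U=1, Z=2, X=1, W=1) weight 1/840
  (Y=1, V=2, U=2, Z=2, X=0, W=1) weight 1/630
  (Y=1, V=2, U=2, Z=2, X=1, W=1) weight 1/420
  (Y=2, V=2, U=0, Z=2, X=0, W=0) weight 2/3645
  (Y=2, V=2, U=0, Z=2, X=0, W=2) weight 2/3645
  … 28 more
Group by W:
  weight(W=0) = 8/567
  weight(W=1) = 1/63
  weight(W=2) = 8/567
Total weight = 8/567 + 1/63 + 8/567 = 25/567
P(W=0 | obs) = 8/567 / 25/567 = 8/25
P(W=1 | obs) = 1/63 / 25/567 = 9/25
P(W=2 | obs) = 8/567 / 25/567 = 8/25
argmax = 1

argmax_v P(W = v | obs) = 1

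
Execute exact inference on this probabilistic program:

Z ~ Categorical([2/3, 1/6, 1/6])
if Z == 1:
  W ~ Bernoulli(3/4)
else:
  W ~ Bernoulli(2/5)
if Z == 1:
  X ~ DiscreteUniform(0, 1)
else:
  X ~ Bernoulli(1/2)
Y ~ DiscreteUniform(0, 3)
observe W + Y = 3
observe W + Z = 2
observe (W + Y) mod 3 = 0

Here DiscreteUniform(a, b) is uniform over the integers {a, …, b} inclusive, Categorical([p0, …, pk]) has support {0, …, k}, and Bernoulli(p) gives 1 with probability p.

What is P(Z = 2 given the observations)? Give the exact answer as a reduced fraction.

Enumerate traces; 4 have nonzero weight after conditioning:
  (Z=1, W=1, X=0, Y=2) weight 1/64
  (Z=1, W=1, X=1, Y=2) weight 1/64
  (Z=2, W=0, X=0, Y=3) weight 1/80
  (Z=2, W=0, X=1, Y=3) weight 1/80
Group by Z:
  weight(Z=1) = 1/32
  weight(Z=2) = 1/40
Total weight = 1/32 + 1/40 = 9/160
P(Z=1 | obs) = 1/32 / 9/160 = 5/9
P(Z=2 | obs) = 1/40 / 9/160 = 4/9

P(Z = 2 | obs) = 4/9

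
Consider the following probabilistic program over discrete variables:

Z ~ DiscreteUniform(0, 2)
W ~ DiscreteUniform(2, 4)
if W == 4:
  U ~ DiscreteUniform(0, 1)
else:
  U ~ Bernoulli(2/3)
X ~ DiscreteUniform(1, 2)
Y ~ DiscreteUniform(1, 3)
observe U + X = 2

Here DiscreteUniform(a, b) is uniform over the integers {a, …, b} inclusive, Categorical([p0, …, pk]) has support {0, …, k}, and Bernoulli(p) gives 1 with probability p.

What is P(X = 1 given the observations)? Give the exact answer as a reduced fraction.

Enumerate traces; 54 have nonzero weight after conditioning:
  (Z=0, W=2, U=0, X=2, Y=1) weight 1/162
  (Z=0, W=2, U=0, X=2, Y=2) weight 1/162
  (Z=0, W=2, U=0, X=2, Y=3) weight 1/162
  (Z=0, W=2, U=1, X=1, Y=1) weight 1/81
  (Z=0, W=2, U=1, X=1, Y=2) weight 1/81
  (Z=0, W=2, U=1, X=1, Y=3) weight 1/81
  (Z=0, W=3, U=0, X=2, Y=1) weight 1/162
  (Z=0, W=3, U=0, X=2, Y=2) weight 1/162
  … 46 more
Group by X:
  weight(X=1) = 11/36
  weight(X=2) = 7/36
Total weight = 11/36 + 7/36 = 1/2
P(X=1 | obs) = 11/36 / 1/2 = 11/18
P(X=2 | obs) = 7/36 / 1/2 = 7/18

P(X = 1 | obs) = 11/18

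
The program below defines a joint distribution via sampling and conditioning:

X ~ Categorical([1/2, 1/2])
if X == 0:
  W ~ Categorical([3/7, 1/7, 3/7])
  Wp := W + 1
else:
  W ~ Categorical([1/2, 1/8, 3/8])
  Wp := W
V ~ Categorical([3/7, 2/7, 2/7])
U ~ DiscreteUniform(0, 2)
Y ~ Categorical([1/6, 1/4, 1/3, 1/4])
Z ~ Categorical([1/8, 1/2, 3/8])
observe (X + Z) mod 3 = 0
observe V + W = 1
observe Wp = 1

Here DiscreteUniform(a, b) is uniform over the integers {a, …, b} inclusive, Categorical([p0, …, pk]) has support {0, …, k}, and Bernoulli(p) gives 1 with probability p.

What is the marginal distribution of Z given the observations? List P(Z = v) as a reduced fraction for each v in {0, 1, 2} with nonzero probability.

Enumerate traces; 24 have nonzero weight after conditioning:
  (X=0, W=0, V=1, U=0, Y=0, Z=0) weight 1/2352
  (X=0, W=0, V=1, U=0, Y=1, Z=0) weight 1/1568
  (X=0, W=0, V=1, U=0, Y=2, Z=0) weight 1/1176
  (X=0, W=0, V=1, U=0, Y=3, Z=0) weight 1/1568
  (X=0, W=0, V=1, U=1, Y=0, Z=0) weight 1/2352
  (X=0, W=0, V=1, U=1, Y=1, Z=0) weight 1/1568
  (X=0, W=0, V=1, U=1, Y=2, Z=0) weight 1/1176
  (X=0, W=0, V=1, U=1, Y=3, Z=0) weight 1/1568
  (X=1, W=1, V=0, U=0, Y=0, Z=2) weight 1/1792
  … 15 more
Group by Z:
  weight(Z=0) = 3/392
  weight(Z=2) = 9/896
Total weight = 3/392 + 9/896 = 111/6272
P(Z=0 | obs) = 3/392 / 111/6272 = 16/37
P(Z=2 | obs) = 9/896 / 111/6272 = 21/37

P(Z=0) = 16/37, P(Z=2) = 21/37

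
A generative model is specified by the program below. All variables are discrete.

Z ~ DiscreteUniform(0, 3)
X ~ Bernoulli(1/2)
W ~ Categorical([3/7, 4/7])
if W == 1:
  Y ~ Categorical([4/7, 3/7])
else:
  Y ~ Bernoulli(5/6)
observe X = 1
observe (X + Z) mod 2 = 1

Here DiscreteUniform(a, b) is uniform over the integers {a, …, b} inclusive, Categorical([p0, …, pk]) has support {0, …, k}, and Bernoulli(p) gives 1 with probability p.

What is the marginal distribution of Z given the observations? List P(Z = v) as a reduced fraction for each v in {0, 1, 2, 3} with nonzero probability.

Enumerate traces; 8 have nonzero weight after conditioning:
  (Z=0, X=1, W=0, Y=0) weight 1/112
  (Z=0, X=1, W=0, Y=1) weight 5/112
  (Z=0, X=1, W=1, Y=0) weight 2/49
  (Z=0, X=1, W=1, Y=1) weight 3/98
  (Z=2, X=1, W=0, Y=0) weight 1/112
  (Z=2, X=1, W=0, Y=1) weight 5/112
  (Z=2, X=1, W=1, Y=0) weight 2/49
  (Z=2, X=1, W=1, Y=1) weight 3/98
Group by Z:
  weight(Z=0) = 1/8
  weight(Z=2) = 1/8
Total weight = 1/8 + 1/8 = 1/4
P(Z=0 | obs) = 1/8 / 1/4 = 1/2
P(Z=2 | obs) = 1/8 / 1/4 = 1/2

P(Z=0) = 1/2, P(Z=2) = 1/2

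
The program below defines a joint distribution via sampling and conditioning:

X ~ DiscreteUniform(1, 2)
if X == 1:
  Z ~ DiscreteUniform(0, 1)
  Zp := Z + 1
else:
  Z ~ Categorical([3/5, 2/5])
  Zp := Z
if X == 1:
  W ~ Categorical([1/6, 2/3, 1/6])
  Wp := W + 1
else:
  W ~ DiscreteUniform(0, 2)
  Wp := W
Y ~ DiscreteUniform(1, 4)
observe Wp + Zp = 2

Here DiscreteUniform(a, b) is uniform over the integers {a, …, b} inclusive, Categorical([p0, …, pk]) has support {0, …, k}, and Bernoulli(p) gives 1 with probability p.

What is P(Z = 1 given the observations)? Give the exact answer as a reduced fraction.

P(Z = 1 | obs) = 8/25

Enumerate traces; 12 have nonzero weight after conditioning:
  (X=1, Z=0, W=0, Y=1) weight 1/96
  (X=1, Z=0, W=0, Y=2) weight 1/96
  (X=1, Z=0, W=0, Y=3) weight 1/96
  (X=1, Z=0, W=0, Y=4) weight 1/96
  (X=2, Z=0, W=2, Y=1) weight 1/40
  (X=2, Z=0, W=2, Y=2) weight 1/40
  (X=2, Z=0, W=2, Y=3) weight 1/40
  (X=2, Z=0, W=2, Y=4) weight 1/40
  (X=2, Z=1, W=1, Y=1) weight 1/60
  … 3 more
Group by Z:
  weight(Z=0) = 17/120
  weight(Z=1) = 1/15
Total weight = 17/120 + 1/15 = 5/24
P(Z=0 | obs) = 17/120 / 5/24 = 17/25
P(Z=1 | obs) = 1/15 / 5/24 = 8/25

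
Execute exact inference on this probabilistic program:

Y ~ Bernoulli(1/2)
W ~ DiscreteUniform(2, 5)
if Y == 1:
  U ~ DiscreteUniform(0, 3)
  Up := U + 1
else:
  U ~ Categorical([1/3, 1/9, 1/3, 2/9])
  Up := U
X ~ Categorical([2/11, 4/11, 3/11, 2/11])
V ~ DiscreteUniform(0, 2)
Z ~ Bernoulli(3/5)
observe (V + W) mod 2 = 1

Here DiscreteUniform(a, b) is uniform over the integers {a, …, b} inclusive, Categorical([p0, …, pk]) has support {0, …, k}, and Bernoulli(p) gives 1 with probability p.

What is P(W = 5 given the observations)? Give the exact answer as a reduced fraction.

Enumerate traces; 384 have nonzero weight after conditioning:
  (Y=0, W=2, U=0, X=0, V=1, Z=0) weight 1/990
  (Y=0, W=2, U=0, X=0, V=1, Z=1) weight 1/660
  (Y=0, W=2, U=0, X=1, V=1, Z=0) weight 1/495
  (Y=0, W=2, U=0, X=1, V=1, Z=1) weight 1/330
  (Y=0, W=2, U=0, X=2, V=1, Z=0) weight 1/660
  (Y=0, W=2, U=0, X=2, V=1, Z=1) weight 1/440
  (Y=0, W=2, U=0, X=3, V=1, Z=0) weight 1/990
  (Y=0, W=2, U=0, X=3, V=1, Z=1) weight 1/660
  (Y=0, W=3, U=0, X=0, V=0, Z=0) weight 1/990
  (Y=0, W=4, U=0, X=0, V=1, Z=0) weight 1/990
  … 374 more
Group by W:
  weight(W=2) = 1/12
  weight(W=3) = 1/6
  weight(W=4) = 1/12
  weight(W=5) = 1/6
Total weight = 1/12 + 1/6 + 1/12 + 1/6 = 1/2
P(W=2 | obs) = 1/12 / 1/2 = 1/6
P(W=3 | obs) = 1/6 / 1/2 = 1/3
P(W=4 | obs) = 1/12 / 1/2 = 1/6
P(W=5 | obs) = 1/6 / 1/2 = 1/3

P(W = 5 | obs) = 1/3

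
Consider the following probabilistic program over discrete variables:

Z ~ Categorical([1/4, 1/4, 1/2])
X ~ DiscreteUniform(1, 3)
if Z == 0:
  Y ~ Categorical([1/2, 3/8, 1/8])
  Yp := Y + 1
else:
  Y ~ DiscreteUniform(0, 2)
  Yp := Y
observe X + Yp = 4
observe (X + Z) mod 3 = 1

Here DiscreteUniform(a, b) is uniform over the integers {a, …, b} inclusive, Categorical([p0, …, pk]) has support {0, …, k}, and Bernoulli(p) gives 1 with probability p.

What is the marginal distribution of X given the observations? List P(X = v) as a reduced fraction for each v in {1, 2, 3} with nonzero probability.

P(X=1) = 1/9, P(X=2) = 16/27, P(X=3) = 8/27

Enumerate traces; 3 have nonzero weight after conditioning:
  (Z=0, X=1, Y=2) weight 1/96
  (Z=1, X=3, Y=1) weight 1/36
  (Z=2, X=2, Y=2) weight 1/18
Group by X:
  weight(X=1) = 1/96
  weight(X=2) = 1/18
  weight(X=3) = 1/36
Total weight = 1/96 + 1/18 + 1/36 = 3/32
P(X=1 | obs) = 1/96 / 3/32 = 1/9
P(X=2 | obs) = 1/18 / 3/32 = 16/27
P(X=3 | obs) = 1/36 / 3/32 = 8/27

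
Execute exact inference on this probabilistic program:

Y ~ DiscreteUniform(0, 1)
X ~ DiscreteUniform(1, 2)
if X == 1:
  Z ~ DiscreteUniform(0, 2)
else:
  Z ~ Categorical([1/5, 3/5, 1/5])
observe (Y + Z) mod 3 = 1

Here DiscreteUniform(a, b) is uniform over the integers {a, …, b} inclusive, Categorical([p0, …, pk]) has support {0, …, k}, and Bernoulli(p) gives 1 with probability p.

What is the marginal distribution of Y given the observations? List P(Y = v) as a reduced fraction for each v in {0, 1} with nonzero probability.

Enumerate traces; 4 have nonzero weight after conditioning:
  (Y=0, X=1, Z=1) weight 1/12
  (Y=0, X=2, Z=1) weight 3/20
  (Y=1, X=1, Z=0) weight 1/12
  (Y=1, X=2, Z=0) weight 1/20
Group by Y:
  weight(Y=0) = 7/30
  weight(Y=1) = 2/15
Total weight = 7/30 + 2/15 = 11/30
P(Y=0 | obs) = 7/30 / 11/30 = 7/11
P(Y=1 | obs) = 2/15 / 11/30 = 4/11

P(Y=0) = 7/11, P(Y=1) = 4/11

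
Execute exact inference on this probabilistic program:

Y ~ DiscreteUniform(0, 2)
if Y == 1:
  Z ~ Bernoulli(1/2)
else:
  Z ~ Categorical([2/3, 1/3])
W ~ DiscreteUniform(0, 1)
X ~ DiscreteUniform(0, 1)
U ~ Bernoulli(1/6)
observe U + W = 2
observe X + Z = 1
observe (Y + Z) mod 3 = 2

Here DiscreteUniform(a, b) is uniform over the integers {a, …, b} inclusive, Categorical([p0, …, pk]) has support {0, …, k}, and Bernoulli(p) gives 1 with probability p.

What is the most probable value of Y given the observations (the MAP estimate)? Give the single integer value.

argmax_v P(Y = v | obs) = 2

Enumerate traces; 2 have nonzero weight after conditioning:
  (Y=1, Z=1, W=1, X=0, U=1) weight 1/144
  (Y=2, Z=0, W=1, X=1, U=1) weight 1/108
Group by Y:
  weight(Y=1) = 1/144
  weight(Y=2) = 1/108
Total weight = 1/144 + 1/108 = 7/432
P(Y=1 | obs) = 1/144 / 7/432 = 3/7
P(Y=2 | obs) = 1/108 / 7/432 = 4/7
argmax = 2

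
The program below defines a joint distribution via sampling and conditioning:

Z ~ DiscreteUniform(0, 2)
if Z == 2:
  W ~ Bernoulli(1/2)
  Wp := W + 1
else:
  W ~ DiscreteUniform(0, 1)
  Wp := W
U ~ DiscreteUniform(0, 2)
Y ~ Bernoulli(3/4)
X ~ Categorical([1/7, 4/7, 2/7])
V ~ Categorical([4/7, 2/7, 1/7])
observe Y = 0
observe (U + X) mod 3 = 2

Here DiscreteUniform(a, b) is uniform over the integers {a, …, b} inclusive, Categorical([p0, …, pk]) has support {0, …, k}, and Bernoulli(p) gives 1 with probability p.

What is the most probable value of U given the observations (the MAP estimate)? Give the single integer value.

Enumerate traces; 54 have nonzero weight after conditioning:
  (Z=0, W=0, U=0, Y=0, X=2, V=0) weight 1/441
  (Z=0, W=0, U=0, Y=0, X=2, V=1) weight 1/882
  (Z=0, W=0, U=0, Y=0, X=2, V=2) weight 1/1764
  (Z=0, W=0, U=1, Y=0, X=1, V=0) weight 2/441
  (Z=0, W=0, U=1, Y=0, X=1, V=1) weight 1/441
  (Z=0, W=0, U=1, Y=0, X=1, V=2) weight 1/882
  (Z=0, W=0, U=2, Y=0, X=0, V=0) weight 1/882
  (Z=0, W=0, U=2, Y=0, X=0, V=1) weight 1/1764
  … 46 more
Group by U:
  weight(U=0) = 1/42
  weight(U=1) = 1/21
  weight(U=2) = 1/84
Total weight = 1/42 + 1/21 + 1/84 = 1/12
P(U=0 | obs) = 1/42 / 1/12 = 2/7
P(U=1 | obs) = 1/21 / 1/12 = 4/7
P(U=2 | obs) = 1/84 / 1/12 = 1/7
argmax = 1

argmax_v P(U = v | obs) = 1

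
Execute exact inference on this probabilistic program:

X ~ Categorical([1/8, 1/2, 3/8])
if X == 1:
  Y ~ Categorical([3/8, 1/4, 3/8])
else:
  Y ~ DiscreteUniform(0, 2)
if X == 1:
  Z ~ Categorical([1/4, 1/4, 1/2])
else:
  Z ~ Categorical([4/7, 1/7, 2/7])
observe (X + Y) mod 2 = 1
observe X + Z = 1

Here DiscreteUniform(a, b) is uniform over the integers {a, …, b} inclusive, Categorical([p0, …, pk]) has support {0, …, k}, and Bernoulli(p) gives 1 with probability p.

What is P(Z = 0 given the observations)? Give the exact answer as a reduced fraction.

P(Z = 0 | obs) = 63/67

Enumerate traces; 3 have nonzero weight after conditioning:
  (X=0, Y=1, Z=1) weight 1/168
  (X=1, Y=0, Z=0) weight 3/64
  (X=1, Y=2, Z=0) weight 3/64
Group by Z:
  weight(Z=0) = 3/32
  weight(Z=1) = 1/168
Total weight = 3/32 + 1/168 = 67/672
P(Z=0 | obs) = 3/32 / 67/672 = 63/67
P(Z=1 | obs) = 1/168 / 67/672 = 4/67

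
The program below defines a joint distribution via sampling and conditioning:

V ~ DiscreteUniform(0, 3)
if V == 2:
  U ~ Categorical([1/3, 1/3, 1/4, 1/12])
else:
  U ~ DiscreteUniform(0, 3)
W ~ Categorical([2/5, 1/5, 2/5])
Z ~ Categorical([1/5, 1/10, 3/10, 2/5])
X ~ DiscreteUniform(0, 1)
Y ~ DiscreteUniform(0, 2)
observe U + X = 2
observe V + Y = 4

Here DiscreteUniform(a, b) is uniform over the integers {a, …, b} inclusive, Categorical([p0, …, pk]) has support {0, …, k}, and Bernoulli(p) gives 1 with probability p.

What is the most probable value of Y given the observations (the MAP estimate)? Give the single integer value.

Enumerate traces; 48 have nonzero weight after conditioning:
  (V=2, U=1, W=0, Z=0, X=1, Y=2) weight 1/900
  (V=2, U=1, W=0, Z=1, X=1, Y=2) weight 1/1800
  (V=2, U=1, W=0, Z=2, X=1, Y=2) weight 1/600
  (V=2, U=1, W=0, Z=3, X=1, Y=2) weight 1/450
  (V=2, U=1, W=1, Z=0, X=1, Y=2) weight 1/1800
  (V=2, U=1, W=1, Z=1, X=1, Y=2) weight 1/3600
  (V=2, U=1, W=1, Z=2, X=1, Y=2) weight 1/1200
  (V=2, U=1, W=1, Z=3, X=1, Y=2) weight 1/900
  (V=3, U=1, W=0, Z=0, X=1, Y=1) weight 1/1200
  … 39 more
Group by Y:
  weight(Y=1) = 1/48
  weight(Y=2) = 7/288
Total weight = 1/48 + 7/288 = 13/288
P(Y=1 | obs) = 1/48 / 13/288 = 6/13
P(Y=2 | obs) = 7/288 / 13/288 = 7/13
argmax = 2

argmax_v P(Y = v | obs) = 2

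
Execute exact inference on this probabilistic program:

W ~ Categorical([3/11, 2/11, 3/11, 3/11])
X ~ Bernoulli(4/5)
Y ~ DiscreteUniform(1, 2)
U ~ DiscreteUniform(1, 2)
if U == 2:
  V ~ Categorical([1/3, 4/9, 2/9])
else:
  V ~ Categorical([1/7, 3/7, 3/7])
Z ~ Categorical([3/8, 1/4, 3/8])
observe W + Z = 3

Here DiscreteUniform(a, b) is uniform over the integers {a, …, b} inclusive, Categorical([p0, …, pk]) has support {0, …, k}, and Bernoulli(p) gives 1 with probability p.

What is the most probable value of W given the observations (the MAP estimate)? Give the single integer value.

Enumerate traces; 72 have nonzero weight after conditioning:
  (W=1, X=0, Y=1, U=1, V=0, Z=2) weight 3/6160
  (W=1, X=0, Y=1, U=1, V=1, Z=2) weight 9/6160
  (W=1, X=0, Y=1, U=1, V=2, Z=2) weight 9/6160
  (W=1, X=0, Y=1, U=2, V=0, Z=2) weight 1/880
  (W=1, X=0, Y=1, U=2, V=1, Z=2) weight 1/660
  (W=1, X=0, Y=1, U=2, V=2, Z=2) weight 1/1320
  (W=1, X=0, Y=2, U=1, V=0, Z=2) weight 3/6160
  (W=1, X=0, Y=2, U=1, V=1, Z=2) weight 9/6160
  (W=2, X=0, Y=1, U=1, V=0, Z=1) weight 3/6160
  (W=3, X=0, Y=1, U=1, V=0, Z=0) weight 9/12320
  … 62 more
Group by W:
  weight(W=1) = 3/44
  weight(W=2) = 3/44
  weight(W=3) = 9/88
Total weight = 3/44 + 3/44 + 9/88 = 21/88
P(W=1 | obs) = 3/44 / 21/88 = 2/7
P(W=2 | obs) = 3/44 / 21/88 = 2/7
P(W=3 | obs) = 9/88 / 21/88 = 3/7
argmax = 3

argmax_v P(W = v | obs) = 3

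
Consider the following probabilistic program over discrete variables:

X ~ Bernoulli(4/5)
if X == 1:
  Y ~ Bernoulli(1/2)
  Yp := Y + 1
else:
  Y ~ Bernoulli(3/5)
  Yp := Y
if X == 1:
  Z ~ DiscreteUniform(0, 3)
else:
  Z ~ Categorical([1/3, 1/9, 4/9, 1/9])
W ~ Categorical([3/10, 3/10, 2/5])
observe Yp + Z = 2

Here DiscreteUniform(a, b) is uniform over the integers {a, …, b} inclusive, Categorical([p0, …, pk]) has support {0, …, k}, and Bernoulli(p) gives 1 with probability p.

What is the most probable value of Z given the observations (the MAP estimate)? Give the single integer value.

Enumerate traces; 12 have nonzero weight after conditioning:
  (X=0, Y=0, Z=2, W=0) weight 4/375
  (X=0, Y=0, Z=2, W=1) weight 4/375
  (X=0, Y=0, Z=2, W=2) weight 16/1125
  (X=0, Y=1, Z=1, W=0) weight 1/250
  (X=0, Y=1, Z=1, W=1) weight 1/250
  (X=0, Y=1, Z=1, W=2) weight 2/375
  (X=1, Y=0, Z=1, W=0) weight 3/100
  (X=1, Y=0, Z=1, W=1) weight 3/100
  (X=1, Y=1, Z=0, W=0) weight 3/100
  … 3 more
Group by Z:
  weight(Z=0) = 1/10
  weight(Z=1) = 17/150
  weight(Z=2) = 8/225
Total weight = 1/10 + 17/150 + 8/225 = 56/225
P(Z=0 | obs) = 1/10 / 56/225 = 45/112
P(Z=1 | obs) = 17/150 / 56/225 = 51/112
P(Z=2 | obs) = 8/225 / 56/225 = 1/7
argmax = 1

argmax_v P(Z = v | obs) = 1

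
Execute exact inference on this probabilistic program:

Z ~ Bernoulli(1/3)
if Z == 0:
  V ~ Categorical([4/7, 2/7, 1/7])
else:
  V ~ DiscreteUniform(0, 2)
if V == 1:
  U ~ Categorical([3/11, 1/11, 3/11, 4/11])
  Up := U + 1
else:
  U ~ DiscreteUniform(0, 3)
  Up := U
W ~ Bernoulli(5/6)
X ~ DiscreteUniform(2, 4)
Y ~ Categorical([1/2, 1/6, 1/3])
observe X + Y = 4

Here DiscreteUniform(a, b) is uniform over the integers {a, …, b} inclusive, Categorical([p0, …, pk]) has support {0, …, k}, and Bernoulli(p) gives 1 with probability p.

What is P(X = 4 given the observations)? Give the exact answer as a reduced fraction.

P(X = 4 | obs) = 1/2

Enumerate traces; 144 have nonzero weight after conditioning:
  (Z=0, V=0, U=0, W=0, X=2, Y=2) weight 1/567
  (Z=0, V=0, U=0, W=0, X=3, Y=1) weight 1/1134
  (Z=0, V=0, U=0, W=0, X=4, Y=0) weight 1/378
  (Z=0, V=0, U=0, W=1, X=2, Y=2) weight 5/567
  (Z=0, V=0, U=0, W=1, X=3, Y=1) weight 5/1134
  (Z=0, V=0, U=0, W=1, X=4, Y=0) weight 5/378
  (Z=0, V=0, U=1, W=0, X=2, Y=2) weight 1/567
  (Z=0, V=0, U=1, W=0, X=3, Y=1) weight 1/1134
  … 136 more
Group by X:
  weight(X=2) = 1/9
  weight(X=3) = 1/18
  weight(X=4) = 1/6
Total weight = 1/9 + 1/18 + 1/6 = 1/3
P(X=2 | obs) = 1/9 / 1/3 = 1/3
P(X=3 | obs) = 1/18 / 1/3 = 1/6
P(X=4 | obs) = 1/6 / 1/3 = 1/2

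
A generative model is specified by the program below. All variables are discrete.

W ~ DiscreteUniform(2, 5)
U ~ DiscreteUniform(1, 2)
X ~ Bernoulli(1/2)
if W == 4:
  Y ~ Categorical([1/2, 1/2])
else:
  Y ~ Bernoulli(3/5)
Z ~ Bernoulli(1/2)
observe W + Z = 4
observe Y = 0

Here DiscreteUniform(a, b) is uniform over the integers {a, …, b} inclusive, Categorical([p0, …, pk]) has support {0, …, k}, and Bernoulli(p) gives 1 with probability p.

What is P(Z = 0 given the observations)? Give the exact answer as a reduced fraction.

P(Z = 0 | obs) = 5/9

Enumerate traces; 8 have nonzero weight after conditioning:
  (W=3, U=1, X=0, Y=0, Z=1) weight 1/80
  (W=3, U=1, X=1, Y=0, Z=1) weight 1/80
  (W=3, U=2, X=0, Y=0, Z=1) weight 1/80
  (W=3, U=2, X=1, Y=0, Z=1) weight 1/80
  (W=4, U=1, X=0, Y=0, Z=0) weight 1/64
  (W=4, U=1, X=1, Y=0, Z=0) weight 1/64
  (W=4, U=2, X=0, Y=0, Z=0) weight 1/64
  (W=4, U=2, X=1, Y=0, Z=0) weight 1/64
Group by Z:
  weight(Z=0) = 1/16
  weight(Z=1) = 1/20
Total weight = 1/16 + 1/20 = 9/80
P(Z=0 | obs) = 1/16 / 9/80 = 5/9
P(Z=1 | obs) = 1/20 / 9/80 = 4/9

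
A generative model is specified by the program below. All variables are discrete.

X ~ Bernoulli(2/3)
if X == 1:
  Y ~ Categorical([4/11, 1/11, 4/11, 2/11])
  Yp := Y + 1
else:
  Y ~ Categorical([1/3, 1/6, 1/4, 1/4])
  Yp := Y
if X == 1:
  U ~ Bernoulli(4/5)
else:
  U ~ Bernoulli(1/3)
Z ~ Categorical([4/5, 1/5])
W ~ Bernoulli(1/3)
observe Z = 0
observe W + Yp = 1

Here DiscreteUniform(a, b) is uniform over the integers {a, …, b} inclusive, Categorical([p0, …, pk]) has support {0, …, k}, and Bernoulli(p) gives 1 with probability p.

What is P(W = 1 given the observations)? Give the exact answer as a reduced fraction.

Enumerate traces; 6 have nonzero weight after conditioning:
  (X=0, Y=0, U=0, Z=0, W=1) weight 8/405
  (X=0, Y=0, U=1, Z=0, W=1) weight 4/405
  (X=0, Y=1, U=0, Z=0, W=0) weight 8/405
  (X=0, Y=1, U=1, Z=0, W=0) weight 4/405
  (X=1, Y=0, U=0, Z=0, W=0) weight 64/2475
  (X=1, Y=0, U=1, Z=0, W=0) weight 256/2475
Group by W:
  weight(W=0) = 236/1485
  weight(W=1) = 4/135
Total weight = 236/1485 + 4/135 = 56/297
P(W=0 | obs) = 236/1485 / 56/297 = 59/70
P(W=1 | obs) = 4/135 / 56/297 = 11/70

P(W = 1 | obs) = 11/70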